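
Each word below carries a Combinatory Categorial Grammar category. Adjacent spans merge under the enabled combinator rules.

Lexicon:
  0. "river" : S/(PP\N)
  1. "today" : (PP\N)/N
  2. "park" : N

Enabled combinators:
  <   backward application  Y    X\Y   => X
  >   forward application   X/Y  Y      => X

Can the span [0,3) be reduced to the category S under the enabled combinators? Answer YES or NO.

[0,3] S   >
  [0,1] "river" : S/(PP\N)
  [1,3] PP\N   >
    [1,2] "today" : (PP\N)/N
    [2,3] "park" : N

YES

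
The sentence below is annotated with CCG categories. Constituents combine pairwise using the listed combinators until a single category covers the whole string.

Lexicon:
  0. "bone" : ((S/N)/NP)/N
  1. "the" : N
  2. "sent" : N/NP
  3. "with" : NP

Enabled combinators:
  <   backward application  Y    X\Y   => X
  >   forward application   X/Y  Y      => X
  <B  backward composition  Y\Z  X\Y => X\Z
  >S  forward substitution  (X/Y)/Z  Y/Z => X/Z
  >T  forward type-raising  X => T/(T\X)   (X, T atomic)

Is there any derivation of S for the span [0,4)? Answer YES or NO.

[0,4] S   >
  [0,3] S/NP   >S
    [0,2] (S/N)/NP   >
      [0,1] "bone" : ((S/N)/NP)/N
      [1,2] "the" : N
    [2,3] "sent" : N/NP
  [3,4] "with" : NP

YES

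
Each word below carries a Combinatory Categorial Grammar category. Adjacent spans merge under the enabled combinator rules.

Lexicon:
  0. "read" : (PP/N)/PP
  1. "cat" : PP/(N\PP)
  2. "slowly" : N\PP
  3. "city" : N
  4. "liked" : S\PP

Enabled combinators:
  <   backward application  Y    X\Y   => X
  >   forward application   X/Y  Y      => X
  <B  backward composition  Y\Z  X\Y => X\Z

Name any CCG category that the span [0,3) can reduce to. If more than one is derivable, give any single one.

PP/N

[0,5] S   <
  [0,4] PP   >
    [0,3] PP/N   >
      [0,1] "read" : (PP/N)/PP
      [1,3] PP   >
        [1,2] "cat" : PP/(N\PP)
        [2,3] "slowly" : N\PP
    [3,4] "city" : N
  [4,5] "liked" : S\PP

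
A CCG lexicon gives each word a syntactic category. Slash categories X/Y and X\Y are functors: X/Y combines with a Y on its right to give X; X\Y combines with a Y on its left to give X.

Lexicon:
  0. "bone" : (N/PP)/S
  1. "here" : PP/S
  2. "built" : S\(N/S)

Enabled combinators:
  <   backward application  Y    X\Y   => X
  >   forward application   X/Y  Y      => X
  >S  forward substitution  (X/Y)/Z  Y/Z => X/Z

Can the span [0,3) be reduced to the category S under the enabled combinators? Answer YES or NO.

[0,3] S   <
  [0,2] N/S   >S
    [0,1] "bone" : (N/PP)/S
    [1,2] "here" : PP/S
  [2,3] "built" : S\(N/S)

YES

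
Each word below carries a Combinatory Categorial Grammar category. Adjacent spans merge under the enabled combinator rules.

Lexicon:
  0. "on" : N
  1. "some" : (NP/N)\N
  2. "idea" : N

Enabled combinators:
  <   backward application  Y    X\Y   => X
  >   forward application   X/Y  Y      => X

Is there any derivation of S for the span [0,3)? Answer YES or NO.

N (NP/N)\N N
CKY chart[0,3] = {NP}; S ∉ chart

NO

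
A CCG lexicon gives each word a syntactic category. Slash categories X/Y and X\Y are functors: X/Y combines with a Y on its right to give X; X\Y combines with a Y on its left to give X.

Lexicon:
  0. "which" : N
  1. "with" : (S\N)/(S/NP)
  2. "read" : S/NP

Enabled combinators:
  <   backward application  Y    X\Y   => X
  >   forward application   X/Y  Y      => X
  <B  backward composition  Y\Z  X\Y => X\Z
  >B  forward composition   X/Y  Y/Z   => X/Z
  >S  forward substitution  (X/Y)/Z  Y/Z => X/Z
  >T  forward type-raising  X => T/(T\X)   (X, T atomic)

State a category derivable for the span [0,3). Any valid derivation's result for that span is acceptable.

[0,3] S   <
  [0,1] "which" : N
  [1,3] S\N   >
    [1,2] "with" : (S\N)/(S/NP)
    [2,3] "read" : S/NP

S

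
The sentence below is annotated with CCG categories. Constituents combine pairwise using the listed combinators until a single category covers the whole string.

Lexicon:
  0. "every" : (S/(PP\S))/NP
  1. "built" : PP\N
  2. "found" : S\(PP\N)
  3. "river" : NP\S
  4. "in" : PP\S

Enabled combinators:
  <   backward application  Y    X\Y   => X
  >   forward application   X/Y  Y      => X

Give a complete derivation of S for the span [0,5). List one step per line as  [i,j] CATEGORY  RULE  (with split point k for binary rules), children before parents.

[0,1] (S/(PP\S))/NP  lex  "every"
[1,2] PP\N  lex  "built"
[2,3] S\(PP\N)  lex  "found"
[1,3] S  <  k=2
[3,4] NP\S  lex  "river"
[1,4] NP  <  k=3
[0,4] S/(PP\S)  >  k=1
[4,5] PP\S  lex  "in"
[0,5] S  >  k=4

[0,5] S   >
  [0,4] S/(PP\S)   >
    [0,1] "every" : (S/(PP\S))/NP
    [1,4] NP   <
      [1,3] S   <
        [1,2] "built" : PP\N
        [2,3] "found" : S\(PP\N)
      [3,4] "river" : NP\S
  [4,5] "in" : PP\S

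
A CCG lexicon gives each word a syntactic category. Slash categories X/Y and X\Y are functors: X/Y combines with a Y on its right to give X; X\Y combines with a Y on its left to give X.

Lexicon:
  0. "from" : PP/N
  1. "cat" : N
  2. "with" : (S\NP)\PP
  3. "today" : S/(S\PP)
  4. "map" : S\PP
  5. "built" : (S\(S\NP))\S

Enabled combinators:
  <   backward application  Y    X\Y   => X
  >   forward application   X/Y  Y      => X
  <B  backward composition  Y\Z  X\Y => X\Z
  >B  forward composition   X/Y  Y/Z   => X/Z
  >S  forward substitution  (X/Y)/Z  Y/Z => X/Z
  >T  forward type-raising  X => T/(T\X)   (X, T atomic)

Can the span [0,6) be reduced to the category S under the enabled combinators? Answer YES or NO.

[0,6] S   <
  [0,3] S\NP   <
    [0,2] PP   >
      [0,1] "from" : PP/N
      [1,2] "cat" : N
    [2,3] "with" : (S\NP)\PP
  [3,6] S\(S\NP)   <
    [3,5] S   >
      [3,4] "today" : S/(S\PP)
      [4,5] "map" : S\PP
    [5,6] "built" : (S\(S\NP))\S

YES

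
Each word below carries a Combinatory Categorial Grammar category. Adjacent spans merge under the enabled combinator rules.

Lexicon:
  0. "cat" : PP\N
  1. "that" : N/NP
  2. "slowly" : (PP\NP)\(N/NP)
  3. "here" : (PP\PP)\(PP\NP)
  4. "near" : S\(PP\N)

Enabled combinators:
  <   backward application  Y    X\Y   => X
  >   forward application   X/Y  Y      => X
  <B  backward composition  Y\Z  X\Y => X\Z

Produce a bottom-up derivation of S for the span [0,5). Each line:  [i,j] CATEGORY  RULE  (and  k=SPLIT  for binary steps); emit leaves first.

[0,5] S   <
  [0,4] PP\N   <B
    [0,1] "cat" : PP\N
    [1,4] PP\PP   <
      [1,3] PP\NP   <
        [1,2] "that" : N/NP
        [2,3] "slowly" : (PP\NP)\(N/NP)
      [3,4] "here" : (PP\PP)\(PP\NP)
  [4,5] "near" : S\(PP\N)

[0,1] PP\N  lex  "cat"
[1,2] N/NP  lex  "that"
[2,3] (PP\NP)\(N/NP)  lex  "slowly"
[1,3] PP\NP  <  k=2
[3,4] (PP\PP)\(PP\NP)  lex  "here"
[1,4] PP\PP  <  k=3
[0,4] PP\N  <B  k=1
[4,5] S\(PP\N)  lex  "near"
[0,5] S  <  k=4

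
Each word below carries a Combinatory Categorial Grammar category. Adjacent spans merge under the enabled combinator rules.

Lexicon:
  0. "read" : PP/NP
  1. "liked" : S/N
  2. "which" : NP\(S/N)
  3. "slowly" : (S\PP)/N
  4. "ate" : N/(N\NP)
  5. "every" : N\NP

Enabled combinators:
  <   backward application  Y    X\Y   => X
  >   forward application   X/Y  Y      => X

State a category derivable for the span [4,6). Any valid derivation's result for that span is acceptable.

[0,6] S   <
  [0,3] PP   >
    [0,1] "read" : PP/NP
    [1,3] NP   <
      [1,2] "liked" : S/N
      [2,3] "which" : NP\(S/N)
  [3,6] S\PP   >
    [3,4] "slowly" : (S\PP)/N
    [4,6] N   >
      [4,5] "ate" : N/(N\NP)
      [5,6] "every" : N\NP

N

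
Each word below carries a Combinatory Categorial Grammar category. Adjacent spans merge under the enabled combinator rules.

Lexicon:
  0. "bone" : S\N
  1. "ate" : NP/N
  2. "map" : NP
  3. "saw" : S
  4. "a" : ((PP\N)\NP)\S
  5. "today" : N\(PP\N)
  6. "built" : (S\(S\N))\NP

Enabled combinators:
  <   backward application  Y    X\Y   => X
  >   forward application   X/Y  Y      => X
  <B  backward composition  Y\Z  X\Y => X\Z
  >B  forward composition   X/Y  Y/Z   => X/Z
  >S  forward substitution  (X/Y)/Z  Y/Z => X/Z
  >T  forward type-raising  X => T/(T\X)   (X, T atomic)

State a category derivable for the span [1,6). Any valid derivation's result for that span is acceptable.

NP

[0,7] S   <
  [0,1] "bone" : S\N
  [1,7] S\(S\N)   <
    [1,6] NP   >
      [1,2] "ate" : NP/N
      [2,6] N   >
        [2,3] N/(N\NP)   >T
          [2,3] "map" : NP
        [3,6] N\NP   <B
          [3,5] (PP\N)\NP   <
            [3,4] "saw" : S
            [4,5] "a" : ((PP\N)\NP)\S
          [5,6] "today" : N\(PP\N)
    [6,7] "built" : (S\(S\N))\NP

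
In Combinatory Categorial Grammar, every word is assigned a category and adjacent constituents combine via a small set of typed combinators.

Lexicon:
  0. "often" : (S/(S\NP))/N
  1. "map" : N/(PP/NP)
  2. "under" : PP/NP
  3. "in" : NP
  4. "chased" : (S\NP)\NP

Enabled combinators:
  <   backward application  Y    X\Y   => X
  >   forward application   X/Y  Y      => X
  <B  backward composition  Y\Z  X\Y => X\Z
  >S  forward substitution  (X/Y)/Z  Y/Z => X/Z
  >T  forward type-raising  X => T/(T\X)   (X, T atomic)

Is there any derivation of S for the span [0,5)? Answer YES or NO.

YES

[0,5] S   >
  [0,3] S/(S\NP)   >
    [0,1] "often" : (S/(S\NP))/N
    [1,3] N   >
      [1,2] "map" : N/(PP/NP)
      [2,3] "under" : PP/NP
  [3,5] S\NP   <
    [3,4] "in" : NP
    [4,5] "chased" : (S\NP)\NP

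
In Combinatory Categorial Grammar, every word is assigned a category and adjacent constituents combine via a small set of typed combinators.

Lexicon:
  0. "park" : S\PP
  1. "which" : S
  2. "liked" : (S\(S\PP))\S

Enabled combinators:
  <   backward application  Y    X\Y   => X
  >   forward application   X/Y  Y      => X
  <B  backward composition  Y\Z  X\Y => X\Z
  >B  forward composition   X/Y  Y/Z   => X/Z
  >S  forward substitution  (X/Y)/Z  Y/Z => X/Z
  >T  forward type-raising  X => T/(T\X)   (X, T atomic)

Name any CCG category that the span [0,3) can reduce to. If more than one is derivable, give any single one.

S

[0,3] S   <
  [0,1] "park" : S\PP
  [1,3] S\(S\PP)   <
    [1,2] "which" : S
    [2,3] "liked" : (S\(S\PP))\S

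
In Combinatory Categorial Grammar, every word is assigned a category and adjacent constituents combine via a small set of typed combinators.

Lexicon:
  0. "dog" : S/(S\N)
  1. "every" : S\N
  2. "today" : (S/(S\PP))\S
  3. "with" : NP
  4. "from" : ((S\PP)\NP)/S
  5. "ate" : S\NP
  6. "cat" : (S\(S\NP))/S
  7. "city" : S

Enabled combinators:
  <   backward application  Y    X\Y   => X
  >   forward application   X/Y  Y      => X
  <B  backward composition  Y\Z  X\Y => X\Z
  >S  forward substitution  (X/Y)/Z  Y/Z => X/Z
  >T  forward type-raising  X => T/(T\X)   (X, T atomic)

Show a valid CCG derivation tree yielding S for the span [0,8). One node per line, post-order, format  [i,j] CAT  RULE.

[0,8] S   >
  [0,3] S/(S\PP)   <
    [0,2] S   >
      [0,1] "dog" : S/(S\N)
      [1,2] "every" : S\N
    [2,3] "today" : (S/(S\PP))\S
  [3,8] S\PP   <
    [3,4] "with" : NP
    [4,8] (S\PP)\NP   >
      [4,5] "from" : ((S\PP)\NP)/S
      [5,8] S   <
        [5,6] "ate" : S\NP
        [6,8] S\(S\NP)   >
          [6,7] "cat" : (S\(S\NP))/S
          [7,8] "city" : S

[0,1] S/(S\N)  lex  "dog"
[1,2] S\N  lex  "every"
[0,2] S  >  k=1
[2,3] (S/(S\PP))\S  lex  "today"
[0,3] S/(S\PP)  <  k=2
[3,4] NP  lex  "with"
[4,5] ((S\PP)\NP)/S  lex  "from"
[5,6] S\NP  lex  "ate"
[6,7] (S\(S\NP))/S  lex  "cat"
[7,8] S  lex  "city"
[6,8] S\(S\NP)  >  k=7
[5,8] S  <  k=6
[4,8] (S\PP)\NP  >  k=5
[3,8] S\PP  <  k=4
[0,8] S  >  k=3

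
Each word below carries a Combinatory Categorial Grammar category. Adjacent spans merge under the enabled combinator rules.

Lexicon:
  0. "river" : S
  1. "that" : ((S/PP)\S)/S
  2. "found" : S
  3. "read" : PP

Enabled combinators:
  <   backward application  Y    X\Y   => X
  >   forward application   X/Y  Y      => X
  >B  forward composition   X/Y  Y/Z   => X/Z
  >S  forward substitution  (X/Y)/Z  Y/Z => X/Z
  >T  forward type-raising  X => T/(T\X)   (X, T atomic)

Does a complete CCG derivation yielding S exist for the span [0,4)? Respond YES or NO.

[0,4] S   >
  [0,3] S/PP   <
    [0,1] "river" : S
    [1,3] (S/PP)\S   >
      [1,2] "that" : ((S/PP)\S)/S
      [2,3] "found" : S
  [3,4] "read" : PP

YES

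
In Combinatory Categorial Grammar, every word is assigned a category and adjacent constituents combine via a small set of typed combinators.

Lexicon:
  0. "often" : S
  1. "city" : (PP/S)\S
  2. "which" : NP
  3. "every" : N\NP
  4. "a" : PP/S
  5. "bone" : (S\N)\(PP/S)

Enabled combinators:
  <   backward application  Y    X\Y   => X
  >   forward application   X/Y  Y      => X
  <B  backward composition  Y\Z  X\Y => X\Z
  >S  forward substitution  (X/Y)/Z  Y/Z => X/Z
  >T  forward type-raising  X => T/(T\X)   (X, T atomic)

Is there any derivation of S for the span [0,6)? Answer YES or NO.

S (PP/S)\S NP N\NP PP/S (S\N)\(PP/S)
CKY chart[0,6] = {N/(N\PP), NP/(NP\PP), PP, PP/(PP\PP), S/(S\PP)}; S ∉ chart

NO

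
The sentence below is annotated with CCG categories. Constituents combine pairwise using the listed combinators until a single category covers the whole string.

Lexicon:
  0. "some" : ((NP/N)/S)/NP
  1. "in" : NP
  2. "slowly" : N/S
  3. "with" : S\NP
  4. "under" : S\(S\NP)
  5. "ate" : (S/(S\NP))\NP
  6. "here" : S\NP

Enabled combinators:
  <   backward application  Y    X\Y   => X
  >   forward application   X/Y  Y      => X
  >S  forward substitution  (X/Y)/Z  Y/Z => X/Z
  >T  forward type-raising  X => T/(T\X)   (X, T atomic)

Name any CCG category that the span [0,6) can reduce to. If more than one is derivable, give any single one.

[0,7] S   >
  [0,6] S/(S\NP)   <
    [0,5] NP   >
      [0,3] NP/S   >S
        [0,2] (NP/N)/S   >
          [0,1] "some" : ((NP/N)/S)/NP
          [1,2] "in" : NP
        [2,3] "slowly" : N/S
      [3,5] S   <
        [3,4] "with" : S\NP
        [4,5] "under" : S\(S\NP)
    [5,6] "ate" : (S/(S\NP))\NP
  [6,7] "here" : S\NP

S/(S\NP)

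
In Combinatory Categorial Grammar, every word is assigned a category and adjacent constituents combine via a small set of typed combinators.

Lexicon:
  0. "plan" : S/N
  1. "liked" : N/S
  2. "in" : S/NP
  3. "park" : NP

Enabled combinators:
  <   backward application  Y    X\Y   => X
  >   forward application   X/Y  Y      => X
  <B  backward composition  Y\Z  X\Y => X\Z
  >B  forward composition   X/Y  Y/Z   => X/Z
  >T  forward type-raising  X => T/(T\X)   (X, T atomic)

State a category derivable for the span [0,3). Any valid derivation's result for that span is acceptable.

S/NP

[0,4] S   >
  [0,3] S/NP   >B
    [0,1] "plan" : S/N
    [1,3] N/NP   >B
      [1,2] "liked" : N/S
      [2,3] "in" : S/NP
  [3,4] "park" : NP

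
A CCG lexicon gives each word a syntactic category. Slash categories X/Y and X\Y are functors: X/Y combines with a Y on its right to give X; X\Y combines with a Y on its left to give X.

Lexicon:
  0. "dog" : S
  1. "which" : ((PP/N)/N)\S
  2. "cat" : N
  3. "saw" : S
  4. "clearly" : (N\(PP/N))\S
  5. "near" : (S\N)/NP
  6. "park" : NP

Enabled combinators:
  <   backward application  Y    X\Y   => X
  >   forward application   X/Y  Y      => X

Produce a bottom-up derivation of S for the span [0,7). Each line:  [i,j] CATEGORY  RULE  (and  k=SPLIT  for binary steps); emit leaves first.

[0,7] S   <
  [0,5] N   <
    [0,3] PP/N   >
      [0,2] (PP/N)/N   <
        [0,1] "dog" : S
        [1,2] "which" : ((PP/N)/N)\S
      [2,3] "cat" : N
    [3,5] N\(PP/N)   <
      [3,4] "saw" : S
      [4,5] "clearly" : (N\(PP/N))\S
  [5,7] S\N   >
    [5,6] "near" : (S\N)/NP
    [6,7] "park" : NP

[0,1] S  lex  "dog"
[1,2] ((PP/N)/N)\S  lex  "which"
[0,2] (PP/N)/N  <  k=1
[2,3] N  lex  "cat"
[0,3] PP/N  >  k=2
[3,4] S  lex  "saw"
[4,5] (N\(PP/N))\S  lex  "clearly"
[3,5] N\(PP/N)  <  k=4
[0,5] N  <  k=3
[5,6] (S\N)/NP  lex  "near"
[6,7] NP  lex  "park"
[5,7] S\N  >  k=6
[0,7] S  <  k=5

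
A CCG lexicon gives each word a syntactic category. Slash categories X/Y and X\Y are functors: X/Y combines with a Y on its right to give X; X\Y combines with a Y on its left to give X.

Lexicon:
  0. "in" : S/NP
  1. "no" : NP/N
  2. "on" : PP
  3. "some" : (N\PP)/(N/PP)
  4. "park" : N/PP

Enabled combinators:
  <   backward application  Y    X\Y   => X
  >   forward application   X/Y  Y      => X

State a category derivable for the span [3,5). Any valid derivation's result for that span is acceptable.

[0,5] S   >
  [0,1] "in" : S/NP
  [1,5] NP   >
    [1,2] "no" : NP/N
    [2,5] N   <
      [2,3] "on" : PP
      [3,5] N\PP   >
        [3,4] "some" : (N\PP)/(N/PP)
        [4,5] "park" : N/PP

N\PP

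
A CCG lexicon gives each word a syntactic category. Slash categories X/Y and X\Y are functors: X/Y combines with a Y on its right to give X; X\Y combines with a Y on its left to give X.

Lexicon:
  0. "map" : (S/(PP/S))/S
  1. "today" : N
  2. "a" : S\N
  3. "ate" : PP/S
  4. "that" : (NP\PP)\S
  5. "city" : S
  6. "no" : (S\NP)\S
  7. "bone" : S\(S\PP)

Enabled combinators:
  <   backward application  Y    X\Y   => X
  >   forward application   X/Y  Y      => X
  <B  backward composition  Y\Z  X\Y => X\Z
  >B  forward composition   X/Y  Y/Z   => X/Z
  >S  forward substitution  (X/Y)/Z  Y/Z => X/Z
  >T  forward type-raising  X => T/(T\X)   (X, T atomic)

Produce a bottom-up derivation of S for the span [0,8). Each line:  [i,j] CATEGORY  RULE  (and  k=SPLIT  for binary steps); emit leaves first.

[0,8] S   <
  [0,7] S\PP   <B
    [0,5] NP\PP   <
      [0,4] S   >
        [0,3] S/(PP/S)   >
          [0,1] "map" : (S/(PP/S))/S
          [1,3] S   >
            [1,2] S/(S\N)   >T
              [1,2] "today" : N
            [2,3] "a" : S\N
        [3,4] "ate" : PP/S
      [4,5] "that" : (NP\PP)\S
    [5,7] S\NP   <
      [5,6] "city" : S
      [6,7] "no" : (S\NP)\S
  [7,8] "bone" : S\(S\PP)

[0,1] (S/(PP/S))/S  lex  "map"
[1,2] N  lex  "today"
[1,2] S/(S\N)  >T
[2,3] S\N  lex  "a"
[1,3] S  >  k=2
[0,3] S/(PP/S)  >  k=1
[3,4] PP/S  lex  "ate"
[0,4] S  >  k=3
[4,5] (NP\PP)\S  lex  "that"
[0,5] NP\PP  <  k=4
[5,6] S  lex  "city"
[6,7] (S\NP)\S  lex  "no"
[5,7] S\NP  <  k=6
[0,7] S\PP  <B  k=5
[7,8] S\(S\PP)  lex  "bone"
[0,8] S  <  k=7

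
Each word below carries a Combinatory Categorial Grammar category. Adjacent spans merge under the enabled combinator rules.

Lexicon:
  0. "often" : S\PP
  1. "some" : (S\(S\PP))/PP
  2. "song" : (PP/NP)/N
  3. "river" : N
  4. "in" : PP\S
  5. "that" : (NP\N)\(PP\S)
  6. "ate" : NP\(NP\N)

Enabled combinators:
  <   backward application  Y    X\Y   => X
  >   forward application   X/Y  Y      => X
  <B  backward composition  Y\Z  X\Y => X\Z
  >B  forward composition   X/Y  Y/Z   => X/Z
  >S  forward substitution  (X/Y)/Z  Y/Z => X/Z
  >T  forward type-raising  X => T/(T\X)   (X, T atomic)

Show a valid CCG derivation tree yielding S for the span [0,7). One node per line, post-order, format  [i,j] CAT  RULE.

[0,7] S   <
  [0,1] "often" : S\PP
  [1,7] S\(S\PP)   >
    [1,2] "some" : (S\(S\PP))/PP
    [2,7] PP   >
      [2,4] PP/NP   >
        [2,3] "song" : (PP/NP)/N
        [3,4] "river" : N
      [4,7] NP   <
        [4,6] NP\N   <
          [4,5] "in" : PP\S
          [5,6] "that" : (NP\N)\(PP\S)
        [6,7] "ate" : NP\(NP\N)

[0,1] S\PP  lex  "often"
[1,2] (S\(S\PP))/PP  lex  "some"
[2,3] (PP/NP)/N  lex  "song"
[3,4] N  lex  "river"
[2,4] PP/NP  >  k=3
[4,5] PP\S  lex  "in"
[5,6] (NP\N)\(PP\S)  lex  "that"
[4,6] NP\N  <  k=5
[6,7] NP\(NP\N)  lex  "ate"
[4,7] NP  <  k=6
[2,7] PP  >  k=4
[1,7] S\(S\PP)  >  k=2
[0,7] S  <  k=1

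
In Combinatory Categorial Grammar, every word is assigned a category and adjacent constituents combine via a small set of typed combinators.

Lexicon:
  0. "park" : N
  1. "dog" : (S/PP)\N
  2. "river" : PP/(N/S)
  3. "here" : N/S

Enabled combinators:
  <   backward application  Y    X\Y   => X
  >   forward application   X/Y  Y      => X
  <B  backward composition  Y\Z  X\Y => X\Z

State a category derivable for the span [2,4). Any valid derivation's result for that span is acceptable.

PP

[0,4] S   >
  [0,2] S/PP   <
    [0,1] "park" : N
    [1,2] "dog" : (S/PP)\N
  [2,4] PP   >
    [2,3] "river" : PP/(N/S)
    [3,4] "here" : N/S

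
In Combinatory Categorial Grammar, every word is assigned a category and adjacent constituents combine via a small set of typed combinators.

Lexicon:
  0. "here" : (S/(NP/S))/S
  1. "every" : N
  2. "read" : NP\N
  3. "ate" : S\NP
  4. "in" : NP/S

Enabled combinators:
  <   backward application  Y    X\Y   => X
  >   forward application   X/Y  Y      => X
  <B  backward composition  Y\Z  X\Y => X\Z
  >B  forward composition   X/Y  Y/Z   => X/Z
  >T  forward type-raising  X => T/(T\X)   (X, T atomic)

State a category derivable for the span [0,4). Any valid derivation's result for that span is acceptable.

[0,5] S   >
  [0,4] S/(NP/S)   >
    [0,1] "here" : (S/(NP/S))/S
    [1,4] S   <
      [1,2] "every" : N
      [2,4] S\N   <B
        [2,3] "read" : NP\N
        [3,4] "ate" : S\NP
  [4,5] "in" : NP/S

S/(NP/S)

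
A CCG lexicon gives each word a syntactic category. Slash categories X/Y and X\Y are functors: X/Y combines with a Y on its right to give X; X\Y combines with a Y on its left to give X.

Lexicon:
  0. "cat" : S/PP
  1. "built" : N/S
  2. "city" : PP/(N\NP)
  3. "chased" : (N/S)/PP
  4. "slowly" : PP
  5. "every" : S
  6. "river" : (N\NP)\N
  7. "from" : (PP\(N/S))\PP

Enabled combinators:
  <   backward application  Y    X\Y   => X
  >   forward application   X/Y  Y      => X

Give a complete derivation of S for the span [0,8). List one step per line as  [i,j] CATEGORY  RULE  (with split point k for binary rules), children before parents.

[0,8] S   >
  [0,1] "cat" : S/PP
  [1,8] PP   <
    [1,2] "built" : N/S
    [2,8] PP\(N/S)   <
      [2,7] PP   >
        [2,3] "city" : PP/(N\NP)
        [3,7] N\NP   <
          [3,6] N   >
            [3,5] N/S   >
              [3,4] "chased" : (N/S)/PP
              [4,5] "slowly" : PP
            [5,6] "every" : S
          [6,7] "river" : (N\NP)\N
      [7,8] "from" : (PP\(N/S))\PP

[0,1] S/PP  lex  "cat"
[1,2] N/S  lex  "built"
[2,3] PP/(N\NP)  lex  "city"
[3,4] (N/S)/PP  lex  "chased"
[4,5] PP  lex  "slowly"
[3,5] N/S  >  k=4
[5,6] S  lex  "every"
[3,6] N  >  k=5
[6,7] (N\NP)\N  lex  "river"
[3,7] N\NP  <  k=6
[2,7] PP  >  k=3
[7,8] (PP\(N/S))\PP  lex  "from"
[2,8] PP\(N/S)  <  k=7
[1,8] PP  <  k=2
[0,8] S  >  k=1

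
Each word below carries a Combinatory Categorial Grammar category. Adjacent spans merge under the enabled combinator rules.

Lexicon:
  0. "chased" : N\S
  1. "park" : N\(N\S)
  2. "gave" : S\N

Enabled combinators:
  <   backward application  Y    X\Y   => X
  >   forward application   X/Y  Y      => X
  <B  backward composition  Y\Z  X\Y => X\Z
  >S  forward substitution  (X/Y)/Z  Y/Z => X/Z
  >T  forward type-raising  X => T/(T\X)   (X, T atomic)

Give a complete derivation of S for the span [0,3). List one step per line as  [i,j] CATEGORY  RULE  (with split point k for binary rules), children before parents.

[0,1] N\S  lex  "chased"
[1,2] N\(N\S)  lex  "park"
[0,2] N  <  k=1
[2,3] S\N  lex  "gave"
[0,3] S  <  k=2

[0,3] S   <
  [0,2] N   <
    [0,1] "chased" : N\S
    [1,2] "park" : N\(N\S)
  [2,3] "gave" : S\N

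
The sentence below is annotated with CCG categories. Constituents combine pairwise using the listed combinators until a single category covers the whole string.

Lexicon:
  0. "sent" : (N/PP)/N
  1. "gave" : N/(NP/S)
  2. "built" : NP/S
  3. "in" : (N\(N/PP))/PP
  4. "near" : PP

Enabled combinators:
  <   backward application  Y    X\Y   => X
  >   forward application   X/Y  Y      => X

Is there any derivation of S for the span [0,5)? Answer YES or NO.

(N/PP)/N N/(NP/S) NP/S (N\(N/PP))/PP PP
CKY chart[0,5] = {N}; S ∉ chart

NO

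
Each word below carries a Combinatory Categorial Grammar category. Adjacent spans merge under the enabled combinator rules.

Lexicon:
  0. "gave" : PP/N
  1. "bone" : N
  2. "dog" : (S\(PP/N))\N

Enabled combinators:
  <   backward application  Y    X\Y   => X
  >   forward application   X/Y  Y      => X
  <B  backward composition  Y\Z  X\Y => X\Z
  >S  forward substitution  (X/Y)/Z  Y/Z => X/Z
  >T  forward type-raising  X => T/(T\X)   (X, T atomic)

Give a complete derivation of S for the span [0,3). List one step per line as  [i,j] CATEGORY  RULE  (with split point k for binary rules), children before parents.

[0,1] PP/N  lex  "gave"
[1,2] N  lex  "bone"
[2,3] (S\(PP/N))\N  lex  "dog"
[1,3] S\(PP/N)  <  k=2
[0,3] S  <  k=1

[0,3] S   <
  [0,1] "gave" : PP/N
  [1,3] S\(PP/N)   <
    [1,2] "bone" : N
    [2,3] "dog" : (S\(PP/N))\N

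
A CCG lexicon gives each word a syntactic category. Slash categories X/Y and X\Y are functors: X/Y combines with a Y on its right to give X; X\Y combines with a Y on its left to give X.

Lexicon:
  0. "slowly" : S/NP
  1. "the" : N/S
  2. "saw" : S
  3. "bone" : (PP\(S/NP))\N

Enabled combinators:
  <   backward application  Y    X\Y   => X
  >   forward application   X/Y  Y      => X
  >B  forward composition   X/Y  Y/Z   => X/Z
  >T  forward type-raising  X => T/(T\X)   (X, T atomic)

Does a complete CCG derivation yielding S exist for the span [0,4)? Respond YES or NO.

NO

S/NP N/S S (PP\(S/NP))\N
CKY chart[0,4] = {N/(N\PP), NP/(NP\PP), PP, PP/(PP\PP), S/(S\PP)}; S ∉ chart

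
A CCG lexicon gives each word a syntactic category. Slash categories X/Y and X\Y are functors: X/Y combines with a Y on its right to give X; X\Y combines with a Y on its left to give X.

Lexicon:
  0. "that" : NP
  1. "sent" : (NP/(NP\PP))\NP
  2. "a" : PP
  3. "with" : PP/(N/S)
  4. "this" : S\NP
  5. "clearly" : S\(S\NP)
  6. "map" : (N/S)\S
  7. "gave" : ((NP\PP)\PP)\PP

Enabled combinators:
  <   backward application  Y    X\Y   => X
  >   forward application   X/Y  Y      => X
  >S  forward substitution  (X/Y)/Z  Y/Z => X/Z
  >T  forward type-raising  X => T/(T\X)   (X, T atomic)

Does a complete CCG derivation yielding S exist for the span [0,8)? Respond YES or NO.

NO

NP (NP/(NP\PP))\NP PP PP/(N/S) S\NP S\(S\NP) (N/S)\S ((NP\PP)\PP)\PP
CKY chart[0,8] = {N/(N\NP), NP, NP/(NP\NP), PP/(PP\NP), S/(S\NP)}; S ∉ chart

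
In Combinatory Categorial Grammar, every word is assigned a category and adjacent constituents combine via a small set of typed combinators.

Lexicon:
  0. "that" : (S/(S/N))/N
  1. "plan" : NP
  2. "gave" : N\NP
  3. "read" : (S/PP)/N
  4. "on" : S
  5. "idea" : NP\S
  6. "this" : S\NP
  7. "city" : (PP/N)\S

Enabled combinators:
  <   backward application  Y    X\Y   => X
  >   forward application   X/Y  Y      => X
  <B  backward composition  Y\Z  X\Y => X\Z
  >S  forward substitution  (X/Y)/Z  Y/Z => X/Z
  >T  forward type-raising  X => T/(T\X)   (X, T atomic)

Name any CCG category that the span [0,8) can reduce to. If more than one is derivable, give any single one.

[0,8] S   >
  [0,3] S/(S/N)   >
    [0,1] "that" : (S/(S/N))/N
    [1,3] N   <
      [1,2] "plan" : NP
      [2,3] "gave" : N\NP
  [3,8] S/N   >S
    [3,4] "read" : (S/PP)/N
    [4,8] PP/N   <
      [4,7] S   <
        [4,6] NP   >
          [4,5] NP/(NP\S)   >T
            [4,5] "on" : S
          [5,6] "idea" : NP\S
        [6,7] "this" : S\NP
      [7,8] "city" : (PP/N)\S

S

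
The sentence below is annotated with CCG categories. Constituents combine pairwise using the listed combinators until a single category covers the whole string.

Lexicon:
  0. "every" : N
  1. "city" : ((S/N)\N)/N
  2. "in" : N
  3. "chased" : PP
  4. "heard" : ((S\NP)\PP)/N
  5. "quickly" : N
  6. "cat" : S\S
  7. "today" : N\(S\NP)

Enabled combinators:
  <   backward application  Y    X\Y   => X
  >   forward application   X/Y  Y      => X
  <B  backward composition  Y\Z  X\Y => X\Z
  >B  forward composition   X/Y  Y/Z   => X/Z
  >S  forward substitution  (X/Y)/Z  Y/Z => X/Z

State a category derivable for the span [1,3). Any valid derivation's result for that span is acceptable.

(S/N)\N

[0,8] S   >
  [0,3] S/N   <
    [0,1] "every" : N
    [1,3] (S/N)\N   >
      [1,2] "city" : ((S/N)\N)/N
      [2,3] "in" : N
  [3,8] N   <
    [3,7] S\NP   <B
      [3,6] S\NP   <
        [3,4] "chased" : PP
        [4,6] (S\NP)\PP   >
          [4,5] "heard" : ((S\NP)\PP)/N
          [5,6] "quickly" : N
      [6,7] "cat" : S\S
    [7,8] "today" : N\(S\NP)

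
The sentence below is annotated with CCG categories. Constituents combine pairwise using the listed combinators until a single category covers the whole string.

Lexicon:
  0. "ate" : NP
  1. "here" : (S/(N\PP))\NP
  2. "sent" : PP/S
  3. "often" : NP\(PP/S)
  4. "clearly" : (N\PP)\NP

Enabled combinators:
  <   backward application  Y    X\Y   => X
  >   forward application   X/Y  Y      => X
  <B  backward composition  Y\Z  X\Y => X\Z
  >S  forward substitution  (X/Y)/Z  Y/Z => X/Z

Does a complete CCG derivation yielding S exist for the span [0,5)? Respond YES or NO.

[0,5] S   >
  [0,2] S/(N\PP)   <
    [0,1] "ate" : NP
    [1,2] "here" : (S/(N\PP))\NP
  [2,5] N\PP   <
    [2,4] NP   <
      [2,3] "sent" : PP/S
      [3,4] "often" : NP\(PP/S)
    [4,5] "clearly" : (N\PP)\NP

YES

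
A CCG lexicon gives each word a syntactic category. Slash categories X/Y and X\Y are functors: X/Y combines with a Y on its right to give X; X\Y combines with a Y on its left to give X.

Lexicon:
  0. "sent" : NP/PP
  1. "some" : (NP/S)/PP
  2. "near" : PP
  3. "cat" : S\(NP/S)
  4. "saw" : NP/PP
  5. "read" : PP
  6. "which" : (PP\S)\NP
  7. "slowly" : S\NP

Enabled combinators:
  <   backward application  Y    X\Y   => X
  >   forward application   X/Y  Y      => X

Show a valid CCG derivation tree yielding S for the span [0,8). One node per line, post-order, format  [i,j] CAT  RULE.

[0,8] S   <
  [0,7] NP   >
    [0,1] "sent" : NP/PP
    [1,7] PP   <
      [1,4] S   <
        [1,3] NP/S   >
          [1,2] "some" : (NP/S)/PP
          [2,3] "near" : PP
        [3,4] "cat" : S\(NP/S)
      [4,7] PP\S   <
        [4,6] NP   >
          [4,5] "saw" : NP/PP
          [5,6] "read" : PP
        [6,7] "which" : (PP\S)\NP
  [7,8] "slowly" : S\NP

[0,1] NP/PP  lex  "sent"
[1,2] (NP/S)/PP  lex  "some"
[2,3] PP  lex  "near"
[1,3] NP/S  >  k=2
[3,4] S\(NP/S)  lex  "cat"
[1,4] S  <  k=3
[4,5] NP/PP  lex  "saw"
[5,6] PP  lex  "read"
[4,6] NP  >  k=5
[6,7] (PP\S)\NP  lex  "which"
[4,7] PP\S  <  k=6
[1,7] PP  <  k=4
[0,7] NP  >  k=1
[7,8] S\NP  lex  "slowly"
[0,8] S  <  k=7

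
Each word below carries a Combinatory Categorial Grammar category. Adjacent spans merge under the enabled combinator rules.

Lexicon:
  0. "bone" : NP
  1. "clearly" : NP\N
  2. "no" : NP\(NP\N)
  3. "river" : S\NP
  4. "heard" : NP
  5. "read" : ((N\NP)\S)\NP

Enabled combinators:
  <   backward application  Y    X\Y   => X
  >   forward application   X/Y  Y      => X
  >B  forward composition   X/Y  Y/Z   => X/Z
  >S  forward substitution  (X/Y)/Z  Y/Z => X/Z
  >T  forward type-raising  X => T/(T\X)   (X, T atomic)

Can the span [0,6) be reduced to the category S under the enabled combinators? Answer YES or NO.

NO

NP NP\N NP\(NP\N) S\NP NP ((N\NP)\S)\NP
CKY chart[0,6] = {N, N/(N\N), NP/(NP\N), PP/(PP\N), S/(S\N)}; S ∉ chart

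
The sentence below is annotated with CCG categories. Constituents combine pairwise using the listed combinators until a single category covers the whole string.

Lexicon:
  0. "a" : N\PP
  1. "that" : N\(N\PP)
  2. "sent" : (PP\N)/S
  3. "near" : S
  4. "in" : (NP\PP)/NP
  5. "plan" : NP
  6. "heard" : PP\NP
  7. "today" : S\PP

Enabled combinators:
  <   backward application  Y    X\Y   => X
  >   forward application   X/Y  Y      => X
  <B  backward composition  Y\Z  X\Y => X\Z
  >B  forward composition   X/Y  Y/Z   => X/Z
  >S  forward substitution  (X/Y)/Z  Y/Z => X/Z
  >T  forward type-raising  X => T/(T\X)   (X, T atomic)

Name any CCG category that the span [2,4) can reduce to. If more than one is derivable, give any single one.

PP\N

[0,8] S   <
  [0,6] NP   <
    [0,2] N   <
      [0,1] "a" : N\PP
      [1,2] "that" : N\(N\PP)
    [2,6] NP\N   <B
      [2,4] PP\N   >
        [2,3] "sent" : (PP\N)/S
        [3,4] "near" : S
      [4,6] NP\PP   >
        [4,5] "in" : (NP\PP)/NP
        [5,6] "plan" : NP
  [6,8] S\NP   <B
    [6,7] "heard" : PP\NP
    [7,8] "today" : S\PP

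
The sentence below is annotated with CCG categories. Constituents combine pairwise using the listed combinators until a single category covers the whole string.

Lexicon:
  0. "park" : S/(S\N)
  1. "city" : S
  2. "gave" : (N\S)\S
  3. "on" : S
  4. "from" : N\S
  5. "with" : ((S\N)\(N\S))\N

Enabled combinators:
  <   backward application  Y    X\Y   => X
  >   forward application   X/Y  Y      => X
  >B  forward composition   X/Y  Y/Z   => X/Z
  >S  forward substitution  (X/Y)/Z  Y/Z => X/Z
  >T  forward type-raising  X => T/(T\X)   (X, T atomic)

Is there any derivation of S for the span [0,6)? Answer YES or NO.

[0,6] S   >
  [0,1] "park" : S/(S\N)
  [1,6] S\N   <
    [1,3] N\S   <
      [1,2] "city" : S
      [2,3] "gave" : (N\S)\S
    [3,6] (S\N)\(N\S)   <
      [3,5] N   <
        [3,4] "on" : S
        [4,5] "from" : N\S
      [5,6] "with" : ((S\N)\(N\S))\N

YES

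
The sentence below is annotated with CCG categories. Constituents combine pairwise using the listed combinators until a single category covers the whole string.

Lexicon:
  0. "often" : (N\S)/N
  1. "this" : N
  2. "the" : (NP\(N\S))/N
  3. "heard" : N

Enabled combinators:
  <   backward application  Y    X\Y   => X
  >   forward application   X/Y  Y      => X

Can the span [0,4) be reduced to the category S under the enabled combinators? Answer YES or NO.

(N\S)/N N (NP\(N\S))/N N
CKY chart[0,4] = {NP}; S ∉ chart

NO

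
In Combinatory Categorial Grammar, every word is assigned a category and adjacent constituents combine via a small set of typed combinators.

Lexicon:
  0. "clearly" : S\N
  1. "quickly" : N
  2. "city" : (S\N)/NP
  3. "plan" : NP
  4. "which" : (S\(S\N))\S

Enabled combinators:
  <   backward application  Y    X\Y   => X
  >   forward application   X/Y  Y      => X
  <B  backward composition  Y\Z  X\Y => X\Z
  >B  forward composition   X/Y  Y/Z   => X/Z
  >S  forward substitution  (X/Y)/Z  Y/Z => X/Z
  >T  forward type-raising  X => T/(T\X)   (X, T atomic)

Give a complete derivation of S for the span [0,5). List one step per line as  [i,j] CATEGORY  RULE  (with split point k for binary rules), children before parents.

[0,1] S\N  lex  "clearly"
[1,2] N  lex  "quickly"
[2,3] (S\N)/NP  lex  "city"
[3,4] NP  lex  "plan"
[2,4] S\N  >  k=3
[1,4] S  <  k=2
[4,5] (S\(S\N))\S  lex  "which"
[1,5] S\(S\N)  <  k=4
[0,5] S  <  k=1

[0,5] S   <
  [0,1] "clearly" : S\N
  [1,5] S\(S\N)   <
    [1,4] S   <
      [1,2] "quickly" : N
      [2,4] S\N   >
        [2,3] "city" : (S\N)/NP
        [3,4] "plan" : NP
    [4,5] "which" : (S\(S\N))\S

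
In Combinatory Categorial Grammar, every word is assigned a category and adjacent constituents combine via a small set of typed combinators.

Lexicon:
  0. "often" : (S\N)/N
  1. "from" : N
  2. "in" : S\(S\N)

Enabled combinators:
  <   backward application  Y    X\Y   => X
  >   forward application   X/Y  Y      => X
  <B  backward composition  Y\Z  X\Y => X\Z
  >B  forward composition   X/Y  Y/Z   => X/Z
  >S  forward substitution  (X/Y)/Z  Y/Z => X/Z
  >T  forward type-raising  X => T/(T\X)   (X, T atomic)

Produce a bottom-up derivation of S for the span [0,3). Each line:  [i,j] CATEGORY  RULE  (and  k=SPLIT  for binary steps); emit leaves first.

[0,1] (S\N)/N  lex  "often"
[1,2] N  lex  "from"
[0,2] S\N  >  k=1
[2,3] S\(S\N)  lex  "in"
[0,3] S  <  k=2

[0,3] S   <
  [0,2] S\N   >
    [0,1] "often" : (S\N)/N
    [1,2] "from" : N
  [2,3] "in" : S\(S\N)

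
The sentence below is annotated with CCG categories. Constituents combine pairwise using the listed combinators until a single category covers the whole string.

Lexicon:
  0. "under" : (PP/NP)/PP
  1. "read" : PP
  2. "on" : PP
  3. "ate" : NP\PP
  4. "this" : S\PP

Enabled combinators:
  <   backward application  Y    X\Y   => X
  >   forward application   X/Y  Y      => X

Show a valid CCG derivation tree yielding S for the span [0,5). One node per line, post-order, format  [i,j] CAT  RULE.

[0,5] S   <
  [0,4] PP   >
    [0,2] PP/NP   >
      [0,1] "under" : (PP/NP)/PP
      [1,2] "read" : PP
    [2,4] NP   <
      [2,3] "on" : PP
      [3,4] "ate" : NP\PP
  [4,5] "this" : S\PP

[0,1] (PP/NP)/PP  lex  "under"
[1,2] PP  lex  "read"
[0,2] PP/NP  >  k=1
[2,3] PP  lex  "on"
[3,4] NP\PP  lex  "ate"
[2,4] NP  <  k=3
[0,4] PP  >  k=2
[4,5] S\PP  lex  "this"
[0,5] S  <  k=4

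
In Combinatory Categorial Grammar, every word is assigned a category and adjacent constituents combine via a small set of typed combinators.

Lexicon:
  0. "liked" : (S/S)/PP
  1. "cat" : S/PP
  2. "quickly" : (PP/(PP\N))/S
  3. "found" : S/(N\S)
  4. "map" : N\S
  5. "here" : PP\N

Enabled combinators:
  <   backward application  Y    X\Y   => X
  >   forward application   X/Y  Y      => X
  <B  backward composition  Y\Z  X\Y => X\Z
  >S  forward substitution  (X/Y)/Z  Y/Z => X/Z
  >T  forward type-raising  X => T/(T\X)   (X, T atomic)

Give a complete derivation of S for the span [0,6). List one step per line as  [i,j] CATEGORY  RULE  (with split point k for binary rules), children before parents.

[0,6] S   >
  [0,2] S/PP   >S
    [0,1] "liked" : (S/S)/PP
    [1,2] "cat" : S/PP
  [2,6] PP   >
    [2,5] PP/(PP\N)   >
      [2,3] "quickly" : (PP/(PP\N))/S
      [3,5] S   >
        [3,4] "found" : S/(N\S)
        [4,5] "map" : N\S
    [5,6] "here" : PP\N

[0,1] (S/S)/PP  lex  "liked"
[1,2] S/PP  lex  "cat"
[0,2] S/PP  >S  k=1
[2,3] (PP/(PP\N))/S  lex  "quickly"
[3,4] S/(N\S)  lex  "found"
[4,5] N\S  lex  "map"
[3,5] S  >  k=4
[2,5] PP/(PP\N)  >  k=3
[5,6] PP\N  lex  "here"
[2,6] PP  >  k=5
[0,6] S  >  k=2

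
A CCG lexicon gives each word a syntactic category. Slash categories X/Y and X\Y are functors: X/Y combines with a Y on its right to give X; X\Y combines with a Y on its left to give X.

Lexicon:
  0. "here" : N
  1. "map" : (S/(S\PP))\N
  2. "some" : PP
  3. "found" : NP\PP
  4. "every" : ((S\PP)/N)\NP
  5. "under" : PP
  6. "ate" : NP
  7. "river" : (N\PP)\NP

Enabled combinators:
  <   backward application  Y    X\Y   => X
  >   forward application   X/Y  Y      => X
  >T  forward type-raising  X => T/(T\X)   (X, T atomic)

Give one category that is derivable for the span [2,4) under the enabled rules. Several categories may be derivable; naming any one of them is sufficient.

NP

[0,8] S   >
  [0,2] S/(S\PP)   <
    [0,1] "here" : N
    [1,2] "map" : (S/(S\PP))\N
  [2,8] S\PP   >
    [2,5] (S\PP)/N   <
      [2,4] NP   <
        [2,3] "some" : PP
        [3,4] "found" : NP\PP
      [4,5] "every" : ((S\PP)/N)\NP
    [5,8] N   >
      [5,6] N/(N\PP)   >T
        [5,6] "under" : PP
      [6,8] N\PP   <
        [6,7] "ate" : NP
        [7,8] "river" : (N\PP)\NP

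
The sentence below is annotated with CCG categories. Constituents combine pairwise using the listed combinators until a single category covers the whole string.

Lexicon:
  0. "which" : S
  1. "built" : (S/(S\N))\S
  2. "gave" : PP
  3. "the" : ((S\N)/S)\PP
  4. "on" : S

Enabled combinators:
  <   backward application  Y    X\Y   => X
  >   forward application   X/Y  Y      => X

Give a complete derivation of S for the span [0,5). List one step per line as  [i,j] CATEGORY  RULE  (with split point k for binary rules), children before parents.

[0,5] S   >
  [0,2] S/(S\N)   <
    [0,1] "which" : S
    [1,2] "built" : (S/(S\N))\S
  [2,5] S\N   >
    [2,4] (S\N)/S   <
      [2,3] "gave" : PP
      [3,4] "the" : ((S\N)/S)\PP
    [4,5] "on" : S

[0,1] S  lex  "which"
[1,2] (S/(S\N))\S  lex  "built"
[0,2] S/(S\N)  <  k=1
[2,3] PP  lex  "gave"
[3,4] ((S\N)/S)\PP  lex  "the"
[2,4] (S\N)/S  <  k=3
[4,5] S  lex  "on"
[2,5] S\N  >  k=4
[0,5] S  >  k=2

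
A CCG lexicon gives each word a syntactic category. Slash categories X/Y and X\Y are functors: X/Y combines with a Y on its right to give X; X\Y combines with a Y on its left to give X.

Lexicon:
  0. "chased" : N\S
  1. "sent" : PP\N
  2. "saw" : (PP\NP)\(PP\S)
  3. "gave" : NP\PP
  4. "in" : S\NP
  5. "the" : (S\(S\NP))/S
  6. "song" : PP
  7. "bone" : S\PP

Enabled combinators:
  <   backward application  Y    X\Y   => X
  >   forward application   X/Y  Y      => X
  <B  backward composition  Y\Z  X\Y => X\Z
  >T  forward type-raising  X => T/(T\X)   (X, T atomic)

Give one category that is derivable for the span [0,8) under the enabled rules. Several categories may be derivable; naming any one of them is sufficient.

S

[0,8] S   <
  [0,5] S\NP   <B
    [0,4] NP\NP   <B
      [0,3] PP\NP   <
        [0,2] PP\S   <B
          [0,1] "chased" : N\S
          [1,2] "sent" : PP\N
        [2,3] "saw" : (PP\NP)\(PP\S)
      [3,4] "gave" : NP\PP
    [4,5] "in" : S\NP
  [5,8] S\(S\NP)   >
    [5,6] "the" : (S\(S\NP))/S
    [6,8] S   <
      [6,7] "song" : PP
      [7,8] "bone" : S\PP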